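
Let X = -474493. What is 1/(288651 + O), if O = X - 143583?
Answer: -1/329425 ≈ -3.0356e-6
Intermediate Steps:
O = -618076 (O = -474493 - 143583 = -618076)
1/(288651 + O) = 1/(288651 - 618076) = 1/(-329425) = -1/329425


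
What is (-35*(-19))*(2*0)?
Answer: 0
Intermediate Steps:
(-35*(-19))*(2*0) = 665*0 = 0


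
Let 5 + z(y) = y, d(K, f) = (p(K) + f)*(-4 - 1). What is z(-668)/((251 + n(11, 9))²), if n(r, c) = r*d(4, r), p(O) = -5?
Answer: -673/6241 ≈ -0.10784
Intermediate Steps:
d(K, f) = 25 - 5*f (d(K, f) = (-5 + f)*(-4 - 1) = (-5 + f)*(-5) = 25 - 5*f)
z(y) = -5 + y
n(r, c) = r*(25 - 5*r)
z(-668)/((251 + n(11, 9))²) = (-5 - 668)/((251 + 5*11*(5 - 1*11))²) = -673/(251 + 5*11*(5 - 11))² = -673/(251 + 5*11*(-6))² = -673/(251 - 330)² = -673/((-79)²) = -673/6241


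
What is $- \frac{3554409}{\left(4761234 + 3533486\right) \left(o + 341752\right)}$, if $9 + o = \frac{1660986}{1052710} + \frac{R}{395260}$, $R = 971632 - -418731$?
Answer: $- \frac{13978911228333}{11148431771912906576} \approx -1.2539 \cdot 10^{-6}$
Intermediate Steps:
$R = 1390363$ ($R = 971632 + 418731 = 1390363$)
$o = - \frac{162467703131}{41609415460}$ ($o = -9 + \left(\frac{1660986}{1052710} + \frac{1390363}{395260}\right) = -9 + \left(1660986 \cdot \frac{1}{1052710} + 1390363 \cdot \frac{1}{395260}\right) = -9 + \left(\frac{830493}{526355} + \frac{1390363}{395260}\right) = -9 + \frac{212017036009}{41609415460} = - \frac{162467703131}{41609415460} \approx -3.9046$)
$- \frac{3554409}{\left(4761234 + 3533486\right) \left(o + 341752\right)} = - \frac{3554409}{\left(4761234 + 3533486\right) \left(- \frac{162467703131}{41609415460} + 341752\right)} = - \frac{3554409}{8294720 \cdot \frac{14219938484582789}{41609415460}} = - \frac{3554409}{\frac{11148431771912906576}{3932837}} = \left(-3554409\right) \frac{3932837}{11148431771912906576} = - \frac{13978911228333}{11148431771912906576}$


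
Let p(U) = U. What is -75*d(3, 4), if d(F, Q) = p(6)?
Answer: -450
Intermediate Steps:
d(F, Q) = 6
-75*d(3, 4) = -75*6 = -450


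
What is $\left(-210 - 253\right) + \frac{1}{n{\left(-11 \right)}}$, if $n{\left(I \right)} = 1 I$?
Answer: $- \frac{5094}{11} \approx -463.09$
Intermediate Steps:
$n{\left(I \right)} = I$
$\left(-210 - 253\right) + \frac{1}{n{\left(-11 \right)}} = \left(-210 - 253\right) + \frac{1}{-11} = -463 - \frac{1}{11} = - \frac{5094}{11}$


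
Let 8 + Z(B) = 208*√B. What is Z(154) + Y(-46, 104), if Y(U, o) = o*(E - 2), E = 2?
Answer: -8 + 208*√154 ≈ 2573.2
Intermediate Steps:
Y(U, o) = 0 (Y(U, o) = o*(2 - 2) = o*0 = 0)
Z(B) = -8 + 208*√B
Z(154) + Y(-46, 104) = (-8 + 208*√154) + 0 = -8 + 208*√154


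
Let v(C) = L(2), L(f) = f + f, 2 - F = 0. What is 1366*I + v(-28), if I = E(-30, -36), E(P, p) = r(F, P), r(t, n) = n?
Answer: -40976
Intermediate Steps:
F = 2 (F = 2 - 1*0 = 2 + 0 = 2)
L(f) = 2*f
E(P, p) = P
I = -30
v(C) = 4 (v(C) = 2*2 = 4)
1366*I + v(-28) = 1366*(-30) + 4 = -40980 + 4 = -40976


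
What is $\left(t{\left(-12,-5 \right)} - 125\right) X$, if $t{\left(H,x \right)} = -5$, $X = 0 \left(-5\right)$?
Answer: $0$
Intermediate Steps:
$X = 0$
$\left(t{\left(-12,-5 \right)} - 125\right) X = \left(-5 - 125\right) 0 = \left(-130\right) 0 = 0$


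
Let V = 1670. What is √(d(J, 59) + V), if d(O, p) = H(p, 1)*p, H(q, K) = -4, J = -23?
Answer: √1434 ≈ 37.868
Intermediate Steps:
d(O, p) = -4*p
√(d(J, 59) + V) = √(-4*59 + 1670) = √(-236 + 1670) = √1434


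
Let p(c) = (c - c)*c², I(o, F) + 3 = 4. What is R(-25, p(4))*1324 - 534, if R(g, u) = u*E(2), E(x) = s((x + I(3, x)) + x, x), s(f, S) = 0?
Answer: -534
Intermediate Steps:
I(o, F) = 1 (I(o, F) = -3 + 4 = 1)
p(c) = 0 (p(c) = 0*c² = 0)
E(x) = 0
R(g, u) = 0 (R(g, u) = u*0 = 0)
R(-25, p(4))*1324 - 534 = 0*1324 - 534 = 0 - 534 = -534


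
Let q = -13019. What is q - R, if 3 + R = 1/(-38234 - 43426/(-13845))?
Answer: -6889450839019/529306304 ≈ -13016.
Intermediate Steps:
R = -1587932757/529306304 (R = -3 + 1/(-38234 - 43426/(-13845)) = -3 + 1/(-38234 - 43426*(-1/13845)) = -3 + 1/(-38234 + 43426/13845) = -3 + 1/(-529306304/13845) = -3 - 13845/529306304 = -1587932757/529306304 ≈ -3.0000)
q - R = -13019 - 1*(-1587932757/529306304) = -13019 + 1587932757/529306304 = -6889450839019/529306304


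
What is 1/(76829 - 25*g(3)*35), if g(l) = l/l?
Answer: 1/75954 ≈ 1.3166e-5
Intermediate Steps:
g(l) = 1
1/(76829 - 25*g(3)*35) = 1/(76829 - 25*1*35) = 1/(76829 - 25*35) = 1/(76829 - 875) = 1/75954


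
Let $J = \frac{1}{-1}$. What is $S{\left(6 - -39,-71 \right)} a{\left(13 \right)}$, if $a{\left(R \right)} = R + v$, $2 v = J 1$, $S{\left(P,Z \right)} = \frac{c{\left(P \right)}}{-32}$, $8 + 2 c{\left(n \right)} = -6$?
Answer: $\frac{175}{64} \approx 2.7344$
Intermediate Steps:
$c{\left(n \right)} = -7$ ($c{\left(n \right)} = -4 + \frac{1}{2} \left(-6\right) = -4 - 3 = -7$)
$J = -1$
$S{\left(P,Z \right)} = \frac{7}{32}$ ($S{\left(P,Z \right)} = - \frac{7}{-32} = \left(-7\right) \left(- \frac{1}{32}\right) = \frac{7}{32}$)
$v = - \frac{1}{2}$ ($v = \frac{\left(-1\right) 1}{2} = \frac{1}{2} \left(-1\right) = - \frac{1}{2} \approx -0.5$)
$a{\left(R \right)} = - \frac{1}{2} + R$ ($a{\left(R \right)} = R - \frac{1}{2} = - \frac{1}{2} + R$)
$S{\left(6 - -39,-71 \right)} a{\left(13 \right)} = \frac{7 \left(- \frac{1}{2} + 13\right)}{32} = \frac{7}{32} \cdot \frac{25}{2} = \frac{175}{64}$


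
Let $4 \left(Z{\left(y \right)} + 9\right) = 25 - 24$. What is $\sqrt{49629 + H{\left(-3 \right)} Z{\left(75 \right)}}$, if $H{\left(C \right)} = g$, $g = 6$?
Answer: $\frac{3 \sqrt{22034}}{2} \approx 222.66$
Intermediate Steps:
$H{\left(C \right)} = 6$
$Z{\left(y \right)} = - \frac{35}{4}$ ($Z{\left(y \right)} = -9 + \frac{25 - 24}{4} = -9 + \frac{1}{4} \cdot 1 = -9 + \frac{1}{4} = - \frac{35}{4}$)
$\sqrt{49629 + H{\left(-3 \right)} Z{\left(75 \right)}} = \sqrt{49629 + 6 \left(- \frac{35}{4}\right)} = \sqrt{49629 - \frac{105}{2}} = \sqrt{\frac{99153}{2}} = \frac{3 \sqrt{22034}}{2}$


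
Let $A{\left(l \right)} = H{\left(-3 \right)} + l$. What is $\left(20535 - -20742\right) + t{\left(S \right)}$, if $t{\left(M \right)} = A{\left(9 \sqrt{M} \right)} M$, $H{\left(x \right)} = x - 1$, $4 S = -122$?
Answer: $41399 - \frac{549 i \sqrt{122}}{4} \approx 41399.0 - 1516.0 i$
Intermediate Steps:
$S = - \frac{61}{2}$ ($S = \frac{1}{4} \left(-122\right) = - \frac{61}{2} \approx -30.5$)
$H{\left(x \right)} = -1 + x$ ($H{\left(x \right)} = x - 1 = -1 + x$)
$A{\left(l \right)} = -4 + l$ ($A{\left(l \right)} = \left(-1 - 3\right) + l = -4 + l$)
$t{\left(M \right)} = M \left(-4 + 9 \sqrt{M}\right)$ ($t{\left(M \right)} = \left(-4 + 9 \sqrt{M}\right) M = M \left(-4 + 9 \sqrt{M}\right)$)
$\left(20535 - -20742\right) + t{\left(S \right)} = \left(20535 - -20742\right) - \frac{61 \left(-4 + 9 \sqrt{- \frac{61}{2}}\right)}{2} = \left(20535 + 20742\right) - \frac{61 \left(-4 + 9 \frac{i \sqrt{122}}{2}\right)}{2} = 41277 - \frac{61 \left(-4 + \frac{9 i \sqrt{122}}{2}\right)}{2} = 41277 + \left(122 - \frac{549 i \sqrt{122}}{4}\right) = 41399 - \frac{549 i \sqrt{122}}{4}$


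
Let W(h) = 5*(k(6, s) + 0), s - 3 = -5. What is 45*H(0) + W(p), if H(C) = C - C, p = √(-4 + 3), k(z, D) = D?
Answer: -10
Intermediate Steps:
s = -2 (s = 3 - 5 = -2)
p = I (p = √(-1) = I ≈ 1.0*I)
W(h) = -10 (W(h) = 5*(-2 + 0) = 5*(-2) = -10)
H(C) = 0
45*H(0) + W(p) = 45*0 - 10 = 0 - 10 = -10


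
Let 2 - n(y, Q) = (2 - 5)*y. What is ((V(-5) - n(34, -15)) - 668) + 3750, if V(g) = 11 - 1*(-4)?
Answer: 2993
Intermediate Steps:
V(g) = 15 (V(g) = 11 + 4 = 15)
n(y, Q) = 2 + 3*y (n(y, Q) = 2 - (2 - 5)*y = 2 - (-3)*y = 2 + 3*y)
((V(-5) - n(34, -15)) - 668) + 3750 = ((15 - (2 + 3*34)) - 668) + 3750 = ((15 - (2 + 102)) - 668) + 3750 = ((15 - 1*104) - 668) + 3750 = ((15 - 104) - 668) + 3750 = (-89 - 668) + 3750 = -757 + 3750 = 2993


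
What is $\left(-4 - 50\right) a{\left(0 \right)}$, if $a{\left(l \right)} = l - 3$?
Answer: $162$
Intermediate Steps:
$a{\left(l \right)} = -3 + l$
$\left(-4 - 50\right) a{\left(0 \right)} = \left(-4 - 50\right) \left(-3 + 0\right) = \left(-54\right) \left(-3\right) = 162$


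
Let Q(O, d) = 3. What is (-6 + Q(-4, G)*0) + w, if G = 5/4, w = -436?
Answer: -442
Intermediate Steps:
G = 5/4 (G = 5*(1/4) = 5/4 ≈ 1.2500)
(-6 + Q(-4, G)*0) + w = (-6 + 3*0) - 436 = (-6 + 0) - 436 = -6 - 436 = -442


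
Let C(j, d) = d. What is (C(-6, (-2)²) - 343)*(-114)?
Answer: 38646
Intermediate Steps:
(C(-6, (-2)²) - 343)*(-114) = ((-2)² - 343)*(-114) = (4 - 343)*(-114) = -339*(-114) = 38646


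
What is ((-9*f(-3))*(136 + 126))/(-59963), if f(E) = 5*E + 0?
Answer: -35370/59963 ≈ -0.58986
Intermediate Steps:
f(E) = 5*E
((-9*f(-3))*(136 + 126))/(-59963) = ((-45*(-3))*(136 + 126))/(-59963) = (-9*(-15)*262)*(-1/59963) = (135*262)*(-1/59963) = 35370*(-1/59963) = -35370/59963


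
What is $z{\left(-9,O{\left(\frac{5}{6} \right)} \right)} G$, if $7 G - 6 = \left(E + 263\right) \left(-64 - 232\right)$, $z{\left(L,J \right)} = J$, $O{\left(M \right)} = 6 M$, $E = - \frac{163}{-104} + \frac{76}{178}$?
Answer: $- \frac{453730885}{8099} \approx -56023.0$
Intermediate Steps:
$E = \frac{18459}{9256}$ ($E = \left(-163\right) \left(- \frac{1}{104}\right) + 76 \cdot \frac{1}{178} = \frac{163}{104} + \frac{38}{89} = \frac{18459}{9256} \approx 1.9943$)
$G = - \frac{90746177}{8099}$ ($G = \frac{6}{7} + \frac{\left(\frac{18459}{9256} + 263\right) \left(-64 - 232\right)}{7} = \frac{6}{7} + \frac{\frac{2452787}{9256} \left(-296\right)}{7} = \frac{6}{7} + \frac{1}{7} \left(- \frac{90753119}{1157}\right) = \frac{6}{7} - \frac{90753119}{8099} = - \frac{90746177}{8099} \approx -11205.0$)
$z{\left(-9,O{\left(\frac{5}{6} \right)} \right)} G = 6 \cdot \frac{5}{6} \left(- \frac{90746177}{8099}\right) = 5 \left(- \frac{90746177}{8099}\right) = - \frac{453730885}{8099}$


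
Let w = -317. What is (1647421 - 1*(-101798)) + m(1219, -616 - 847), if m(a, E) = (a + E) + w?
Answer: 1748658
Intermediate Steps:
m(a, E) = -317 + E + a (m(a, E) = (a + E) - 317 = (E + a) - 317 = -317 + E + a)
(1647421 - 1*(-101798)) + m(1219, -616 - 847) = (1647421 - 1*(-101798)) + (-317 + (-616 - 847) + 1219) = (1647421 + 101798) + (-317 - 1463 + 1219) = 1749219 - 561 = 1748658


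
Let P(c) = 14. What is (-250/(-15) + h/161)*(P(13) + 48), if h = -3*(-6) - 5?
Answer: 501518/483 ≈ 1038.3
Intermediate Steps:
h = 13 (h = 18 - 5 = 13)
(-250/(-15) + h/161)*(P(13) + 48) = (-250/(-15) + 13/161)*(14 + 48) = (-250*(-1/15) + 13*(1/161))*62 = (50/3 + 13/161)*62 = (8089/483)*62 = 501518/483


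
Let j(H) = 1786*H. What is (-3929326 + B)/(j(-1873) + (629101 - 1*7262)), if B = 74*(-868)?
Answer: 3993558/2723339 ≈ 1.4664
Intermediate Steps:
B = -64232
(-3929326 + B)/(j(-1873) + (629101 - 1*7262)) = (-3929326 - 64232)/(1786*(-1873) + (629101 - 1*7262)) = -3993558/(-3345178 + (629101 - 7262)) = -3993558/(-3345178 + 621839) = -3993558/(-2723339) = -3993558*(-1/2723339) = 3993558/2723339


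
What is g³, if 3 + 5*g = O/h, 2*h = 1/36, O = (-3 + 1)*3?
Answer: -658503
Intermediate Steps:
O = -6 (O = -2*3 = -6)
h = 1/72 (h = (½)/36 = (½)*(1/36) = 1/72 ≈ 0.013889)
g = -87 (g = -⅗ + (-6/1/72)/5 = -⅗ + (-6*72)/5 = -⅗ + (⅕)*(-432) = -⅗ - 432/5 = -87)
g³ = (-87)³ = -658503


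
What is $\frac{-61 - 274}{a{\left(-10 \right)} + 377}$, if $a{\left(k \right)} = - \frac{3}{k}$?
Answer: $- \frac{3350}{3773} \approx -0.88789$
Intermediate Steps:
$\frac{-61 - 274}{a{\left(-10 \right)} + 377} = \frac{-61 - 274}{- \frac{3}{-10} + 377} = - \frac{335}{\left(-3\right) \left(- \frac{1}{10}\right) + 377} = - \frac{335}{\frac{3}{10} + 377} = - \frac{335}{\frac{3773}{10}} = \left(-335\right) \frac{10}{3773} = - \frac{3350}{3773}$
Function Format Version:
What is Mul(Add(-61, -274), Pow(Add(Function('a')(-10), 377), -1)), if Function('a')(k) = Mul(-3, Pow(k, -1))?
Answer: Rational(-3350, 3773) ≈ -0.88789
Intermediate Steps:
Mul(Add(-61, -274), Pow(Add(Function('a')(-10), 377), -1)) = Mul(Add(-61, -274), Pow(Add(Mul(-3, Pow(-10, -1)), 377), -1)) = Mul(-335, Pow(Add(Mul(-3, Rational(-1, 10)), 377), -1)) = Mul(-335, Pow(Add(Rational(3, 10), 377), -1)) = Mul(-335, Pow(Rational(3773, 10), -1)) = Mul(-335, Rational(10, 3773)) = Rational(-3350, 3773)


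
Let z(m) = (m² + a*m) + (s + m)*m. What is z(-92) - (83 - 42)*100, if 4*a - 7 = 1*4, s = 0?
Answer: 12575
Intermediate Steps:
a = 11/4 (a = 7/4 + (1*4)/4 = 7/4 + (¼)*4 = 7/4 + 1 = 11/4 ≈ 2.7500)
z(m) = 2*m² + 11*m/4 (z(m) = (m² + 11*m/4) + (0 + m)*m = (m² + 11*m/4) + m*m = (m² + 11*m/4) + m² = 2*m² + 11*m/4)
z(-92) - (83 - 42)*100 = (¼)*(-92)*(11 + 8*(-92)) - (83 - 42)*100 = (¼)*(-92)*(11 - 736) - 41*100 = (¼)*(-92)*(-725) - 1*4100 = 16675 - 4100 = 12575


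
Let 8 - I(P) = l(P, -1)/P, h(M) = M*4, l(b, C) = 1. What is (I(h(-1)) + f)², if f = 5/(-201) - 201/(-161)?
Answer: 1503804332209/16755749136 ≈ 89.749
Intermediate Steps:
h(M) = 4*M
I(P) = 8 - 1/P
f = 39596/32361 (f = 5*(-1/201) - 201*(-1/161) = -5/201 + 201/161 = 39596/32361 ≈ 1.2236)
(I(h(-1)) + f)² = ((8 - 1/(4*(-1))) + 39596/32361)² = ((8 - 1/(-4)) + 39596/32361)² = ((8 - 1*(-¼)) + 39596/32361)² = ((8 + ¼) + 39596/32361)² = (33/4 + 39596/32361)² = (1226297/129444)² = 1503804332209/16755749136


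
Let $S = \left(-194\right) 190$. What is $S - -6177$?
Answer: $-30683$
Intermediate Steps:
$S = -36860$
$S - -6177 = -36860 - -6177 = -36860 + 6177 = -30683$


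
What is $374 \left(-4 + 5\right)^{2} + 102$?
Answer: $476$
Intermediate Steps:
$374 \left(-4 + 5\right)^{2} + 102 = 374 \cdot 1^{2} + 102 = 374 \cdot 1 + 102 = 374 + 102 = 476$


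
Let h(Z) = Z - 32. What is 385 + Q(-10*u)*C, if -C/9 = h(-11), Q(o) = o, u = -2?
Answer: 8125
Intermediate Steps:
h(Z) = -32 + Z
C = 387 (C = -9*(-32 - 11) = -9*(-43) = 387)
385 + Q(-10*u)*C = 385 - 10*(-2)*387 = 385 + 20*387 = 385 + 7740 = 8125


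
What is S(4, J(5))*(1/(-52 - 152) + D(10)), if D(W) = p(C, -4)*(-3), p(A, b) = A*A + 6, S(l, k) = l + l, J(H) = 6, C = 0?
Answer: -7346/51 ≈ -144.04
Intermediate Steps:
S(l, k) = 2*l
p(A, b) = 6 + A**2 (p(A, b) = A**2 + 6 = 6 + A**2)
D(W) = -18 (D(W) = (6 + 0**2)*(-3) = (6 + 0)*(-3) = 6*(-3) = -18)
S(4, J(5))*(1/(-52 - 152) + D(10)) = (2*4)*(1/(-52 - 152) - 18) = 8*(1/(-204) - 18) = 8*(-1/204 - 18) = 8*(-3673/204) = -7346/51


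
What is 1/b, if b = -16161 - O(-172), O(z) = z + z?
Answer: -1/15817 ≈ -6.3223e-5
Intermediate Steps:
O(z) = 2*z
b = -15817 (b = -16161 - 2*(-172) = -16161 - 1*(-344) = -16161 + 344 = -15817)
1/b = 1/(-15817) = -1/15817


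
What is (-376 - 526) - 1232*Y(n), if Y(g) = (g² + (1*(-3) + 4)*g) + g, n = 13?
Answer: -241142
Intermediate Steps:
Y(g) = g² + 2*g (Y(g) = (g² + (-3 + 4)*g) + g = (g² + 1*g) + g = (g² + g) + g = (g + g²) + g = g² + 2*g)
(-376 - 526) - 1232*Y(n) = (-376 - 526) - 16016*(2 + 13) = -902 - 16016*15 = -902 - 1232*195 = -902 - 240240 = -241142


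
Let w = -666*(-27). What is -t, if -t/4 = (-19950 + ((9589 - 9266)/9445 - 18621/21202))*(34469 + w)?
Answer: -419105958183000298/100126445 ≈ -4.1858e+9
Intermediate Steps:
w = 17982
t = 419105958183000298/100126445 (t = -4*(-19950 + ((9589 - 9266)/9445 - 18621/21202))*(34469 + 17982) = -4*(-19950 + (323*(1/9445) - 18621*1/21202))*52451 = -4*(-19950 + (323/9445 - 18621/21202))*52451 = -4*(-19950 - 169027099/200252890)*52451 = -(-7990428365198)*52451/100126445 = -4*(-209552979091500149/200252890) = 419105958183000298/100126445 ≈ 4.1858e+9)
-t = -1*419105958183000298/100126445 = -419105958183000298/100126445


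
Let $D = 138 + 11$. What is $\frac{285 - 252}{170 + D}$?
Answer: $\frac{3}{29} \approx 0.10345$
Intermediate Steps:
$D = 149$
$\frac{285 - 252}{170 + D} = \frac{285 - 252}{170 + 149} = \frac{33}{319} = 33 \cdot \frac{1}{319} = \frac{3}{29}$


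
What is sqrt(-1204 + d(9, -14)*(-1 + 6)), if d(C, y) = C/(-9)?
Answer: I*sqrt(1209) ≈ 34.771*I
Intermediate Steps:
d(C, y) = -C/9 (d(C, y) = C*(-1/9) = -C/9)
sqrt(-1204 + d(9, -14)*(-1 + 6)) = sqrt(-1204 + (-1/9*9)*(-1 + 6)) = sqrt(-1204 - 1*5) = sqrt(-1204 - 5) = sqrt(-1209) = I*sqrt(1209)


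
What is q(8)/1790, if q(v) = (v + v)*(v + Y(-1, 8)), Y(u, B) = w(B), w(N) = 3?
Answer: 88/895 ≈ 0.098324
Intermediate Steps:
Y(u, B) = 3
q(v) = 2*v*(3 + v) (q(v) = (v + v)*(v + 3) = (2*v)*(3 + v) = 2*v*(3 + v))
q(8)/1790 = (2*8*(3 + 8))/1790 = (2*8*11)*(1/1790) = 176*(1/1790) = 88/895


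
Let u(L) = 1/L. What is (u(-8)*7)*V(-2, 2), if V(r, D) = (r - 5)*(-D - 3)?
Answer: -245/8 ≈ -30.625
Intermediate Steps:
V(r, D) = (-5 + r)*(-3 - D)
(u(-8)*7)*V(-2, 2) = (7/(-8))*(15 - 3*(-2) + 5*2 - 1*2*(-2)) = (-1/8*7)*(15 + 6 + 10 + 4) = -7/8*35 = -245/8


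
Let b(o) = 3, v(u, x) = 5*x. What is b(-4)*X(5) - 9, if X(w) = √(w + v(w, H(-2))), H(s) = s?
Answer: -9 + 3*I*√5 ≈ -9.0 + 6.7082*I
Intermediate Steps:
X(w) = √(-10 + w) (X(w) = √(w + 5*(-2)) = √(w - 10) = √(-10 + w))
b(-4)*X(5) - 9 = 3*√(-10 + 5) - 9 = 3*√(-5) - 9 = 3*(I*√5) - 9 = 3*I*√5 - 9 = -9 + 3*I*√5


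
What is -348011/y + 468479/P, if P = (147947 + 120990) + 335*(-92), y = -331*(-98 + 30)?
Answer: -6574800905/487230676 ≈ -13.494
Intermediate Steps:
y = 22508 (y = -331*(-68) = 22508)
P = 238117 (P = 268937 - 30820 = 238117)
-348011/y + 468479/P = -348011/22508 + 468479/238117 = -348011*1/22508 + 468479*(1/238117) = -348011/22508 + 42589/21647 = -6574800905/487230676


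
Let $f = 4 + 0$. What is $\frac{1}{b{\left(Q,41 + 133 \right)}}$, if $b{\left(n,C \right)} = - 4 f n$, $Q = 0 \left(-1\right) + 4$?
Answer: $- \frac{1}{64} \approx -0.015625$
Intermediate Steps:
$Q = 4$ ($Q = 0 + 4 = 4$)
$f = 4$
$b{\left(n,C \right)} = - 16 n$ ($b{\left(n,C \right)} = \left(-4\right) 4 n = - 16 n$)
$\frac{1}{b{\left(Q,41 + 133 \right)}} = \frac{1}{\left(-16\right) 4} = \frac{1}{-64} = - \frac{1}{64}$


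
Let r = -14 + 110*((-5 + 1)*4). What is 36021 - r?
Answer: 37795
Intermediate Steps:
r = -1774 (r = -14 + 110*(-4*4) = -14 + 110*(-16) = -14 - 1760 = -1774)
36021 - r = 36021 - 1*(-1774) = 36021 + 1774 = 37795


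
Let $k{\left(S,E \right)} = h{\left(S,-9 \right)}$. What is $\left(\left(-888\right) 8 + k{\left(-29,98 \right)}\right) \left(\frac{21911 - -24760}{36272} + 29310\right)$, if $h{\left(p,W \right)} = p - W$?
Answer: $- \frac{1893521782971}{9068} \approx -2.0881 \cdot 10^{8}$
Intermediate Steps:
$k{\left(S,E \right)} = 9 + S$ ($k{\left(S,E \right)} = S - -9 = S + 9 = 9 + S$)
$\left(\left(-888\right) 8 + k{\left(-29,98 \right)}\right) \left(\frac{21911 - -24760}{36272} + 29310\right) = \left(\left(-888\right) 8 + \left(9 - 29\right)\right) \left(\frac{21911 - -24760}{36272} + 29310\right) = \left(-7104 - 20\right) \left(\left(21911 + 24760\right) \frac{1}{36272} + 29310\right) = - 7124 \left(46671 \cdot \frac{1}{36272} + 29310\right) = - 7124 \left(\frac{46671}{36272} + 29310\right) = \left(-7124\right) \frac{1063178991}{36272} = - \frac{1893521782971}{9068}$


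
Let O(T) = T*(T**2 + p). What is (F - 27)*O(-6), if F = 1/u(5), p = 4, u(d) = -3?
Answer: 6560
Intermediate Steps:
O(T) = T*(4 + T**2) (O(T) = T*(T**2 + 4) = T*(4 + T**2))
F = -1/3 (F = 1/(-3) = -1/3 ≈ -0.33333)
(F - 27)*O(-6) = (-1/3 - 27)*(-6*(4 + (-6)**2)) = -(-164)*(4 + 36) = -(-164)*40 = -82/3*(-240) = 6560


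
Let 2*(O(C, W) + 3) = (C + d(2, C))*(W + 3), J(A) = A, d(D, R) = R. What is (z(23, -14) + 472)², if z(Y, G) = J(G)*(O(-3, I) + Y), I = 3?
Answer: 197136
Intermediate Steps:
O(C, W) = -3 + C*(3 + W) (O(C, W) = -3 + ((C + C)*(W + 3))/2 = -3 + ((2*C)*(3 + W))/2 = -3 + (2*C*(3 + W))/2 = -3 + C*(3 + W))
z(Y, G) = G*(-21 + Y) (z(Y, G) = G*((-3 + 3*(-3) - 3*3) + Y) = G*((-3 - 9 - 9) + Y) = G*(-21 + Y))
(z(23, -14) + 472)² = (-14*(-21 + 23) + 472)² = (-14*2 + 472)² = (-28 + 472)² = 444² = 197136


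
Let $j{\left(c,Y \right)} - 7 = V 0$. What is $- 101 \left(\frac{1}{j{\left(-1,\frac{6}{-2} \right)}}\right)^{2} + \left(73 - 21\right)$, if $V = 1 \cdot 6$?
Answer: $\frac{2447}{49} \approx 49.939$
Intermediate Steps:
$V = 6$
$j{\left(c,Y \right)} = 7$ ($j{\left(c,Y \right)} = 7 + 6 \cdot 0 = 7 + 0 = 7$)
$- 101 \left(\frac{1}{j{\left(-1,\frac{6}{-2} \right)}}\right)^{2} + \left(73 - 21\right) = - 101 \left(\frac{1}{7}\right)^{2} + \left(73 - 21\right) = - \frac{101}{49} + 52 = \frac{2447}{49}$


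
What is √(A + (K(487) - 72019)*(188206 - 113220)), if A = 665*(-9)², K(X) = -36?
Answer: I*√5403062365 ≈ 73506.0*I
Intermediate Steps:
A = 53865 (A = 665*81 = 53865)
√(A + (K(487) - 72019)*(188206 - 113220)) = √(53865 + (-36 - 72019)*(188206 - 113220)) = √(53865 - 72055*74986) = √(53865 - 5403116230) = √(-5403062365) = I*√5403062365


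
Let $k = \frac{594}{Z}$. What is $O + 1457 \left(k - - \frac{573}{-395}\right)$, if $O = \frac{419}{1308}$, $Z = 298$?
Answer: $\frac{60890695373}{76982340} \approx 790.97$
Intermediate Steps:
$k = \frac{297}{149}$ ($k = \frac{594}{298} = 594 \cdot \frac{1}{298} = \frac{297}{149} \approx 1.9933$)
$O = \frac{419}{1308}$ ($O = 419 \cdot \frac{1}{1308} = \frac{419}{1308} \approx 0.32034$)
$O + 1457 \left(k - - \frac{573}{-395}\right) = \frac{419}{1308} + 1457 \left(\frac{297}{149} - - \frac{573}{-395}\right) = \frac{419}{1308} + 1457 \left(\frac{297}{149} - \left(-573\right) \left(- \frac{1}{395}\right)\right) = \frac{419}{1308} + 1457 \left(\frac{297}{149} - \frac{573}{395}\right) = \frac{419}{1308} + 1457 \cdot \frac{31938}{58855} = \frac{419}{1308} + \frac{46533666}{58855} = \frac{60890695373}{76982340}$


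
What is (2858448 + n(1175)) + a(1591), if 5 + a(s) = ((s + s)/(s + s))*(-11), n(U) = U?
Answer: 2859607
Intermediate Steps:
a(s) = -16 (a(s) = -5 + ((s + s)/(s + s))*(-11) = -5 + ((2*s)/((2*s)))*(-11) = -5 + ((2*s)*(1/(2*s)))*(-11) = -5 + 1*(-11) = -5 - 11 = -16)
(2858448 + n(1175)) + a(1591) = (2858448 + 1175) - 16 = 2859623 - 16 = 2859607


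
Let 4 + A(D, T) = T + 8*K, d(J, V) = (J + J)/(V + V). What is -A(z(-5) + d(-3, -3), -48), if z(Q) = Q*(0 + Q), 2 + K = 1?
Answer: 60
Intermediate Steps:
K = -1 (K = -2 + 1 = -1)
z(Q) = Q**2 (z(Q) = Q*Q = Q**2)
d(J, V) = J/V (d(J, V) = (2*J)/((2*V)) = (2*J)*(1/(2*V)) = J/V)
A(D, T) = -12 + T (A(D, T) = -4 + (T + 8*(-1)) = -4 + (T - 8) = -4 + (-8 + T) = -12 + T)
-A(z(-5) + d(-3, -3), -48) = -(-12 - 48) = -1*(-60) = 60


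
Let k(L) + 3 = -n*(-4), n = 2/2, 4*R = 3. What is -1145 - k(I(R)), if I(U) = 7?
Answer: -1146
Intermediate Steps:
R = ¾ (R = (¼)*3 = ¾ ≈ 0.75000)
n = 1 (n = 2*(½) = 1)
k(L) = 1 (k(L) = -3 - 1*1*(-4) = -3 - 1*(-4) = -3 + 4 = 1)
-1145 - k(I(R)) = -1145 - 1*1 = -1145 - 1 = -1146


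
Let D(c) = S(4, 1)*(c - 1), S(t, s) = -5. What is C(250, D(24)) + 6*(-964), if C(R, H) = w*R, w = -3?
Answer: -6534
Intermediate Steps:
D(c) = 5 - 5*c (D(c) = -5*(c - 1) = -5*(-1 + c) = 5 - 5*c)
C(R, H) = -3*R
C(250, D(24)) + 6*(-964) = -3*250 + 6*(-964) = -750 - 5784 = -6534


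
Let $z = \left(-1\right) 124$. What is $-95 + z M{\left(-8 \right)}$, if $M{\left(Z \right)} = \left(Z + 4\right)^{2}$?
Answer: $-2079$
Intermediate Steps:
$M{\left(Z \right)} = \left(4 + Z\right)^{2}$
$z = -124$
$-95 + z M{\left(-8 \right)} = -95 - 124 \left(4 - 8\right)^{2} = -95 - 124 \left(-4\right)^{2} = -95 - 1984 = -2079$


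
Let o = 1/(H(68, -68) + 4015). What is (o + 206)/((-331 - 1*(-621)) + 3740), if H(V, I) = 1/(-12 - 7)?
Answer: 15714523/307424520 ≈ 0.051117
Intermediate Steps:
H(V, I) = -1/19 (H(V, I) = 1/(-19) = -1/19)
o = 19/76284 (o = 1/(-1/19 + 4015) = 1/(76284/19) = 19/76284 ≈ 0.00024907)
(o + 206)/((-331 - 1*(-621)) + 3740) = (19/76284 + 206)/((-331 - 1*(-621)) + 3740) = 15714523/(76284*((-331 + 621) + 3740)) = 15714523/(76284*(290 + 3740)) = (15714523/76284)/4030 = (15714523/76284)*(1/4030) = 15714523/307424520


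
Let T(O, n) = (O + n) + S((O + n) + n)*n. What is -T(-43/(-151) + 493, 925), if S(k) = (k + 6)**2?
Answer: -116403777410011/22801 ≈ -5.1052e+9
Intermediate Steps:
S(k) = (6 + k)**2
T(O, n) = O + n + n*(6 + O + 2*n)**2 (T(O, n) = (O + n) + (6 + ((O + n) + n))**2*n = (O + n) + (6 + (O + 2*n))**2*n = (O + n) + (6 + O + 2*n)**2*n = (O + n) + n*(6 + O + 2*n)**2 = O + n + n*(6 + O + 2*n)**2)
-T(-43/(-151) + 493, 925) = -((-43/(-151) + 493) + 925 + 925*(6 + (-43/(-151) + 493) + 2*925)**2) = -((-43*(-1/151) + 493) + 925 + 925*(6 + (-43*(-1/151) + 493) + 1850)**2) = -((43/151 + 493) + 925 + 925*(6 + (43/151 + 493) + 1850)**2) = -(74486/151 + 925 + 925*(6 + 74486/151 + 1850)**2) = -(74486/151 + 925 + 925*(354742/151)**2) = -(74486/151 + 925 + 925*(125841886564/22801)) = -(74486/151 + 925 + 116403745071700/22801) = -1*116403777410011/22801 = -116403777410011/22801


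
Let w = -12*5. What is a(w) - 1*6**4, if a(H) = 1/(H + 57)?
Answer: -3889/3 ≈ -1296.3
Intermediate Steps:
w = -60
a(H) = 1/(57 + H)
a(w) - 1*6**4 = 1/(57 - 60) - 1*6**4 = 1/(-3) - 1*1296 = -1/3 - 1296 = -3889/3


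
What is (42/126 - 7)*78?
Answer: -520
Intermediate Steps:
(42/126 - 7)*78 = (42*(1/126) - 7)*78 = (⅓ - 7)*78 = -20/3*78 = -520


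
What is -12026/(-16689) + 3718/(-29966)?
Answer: 149160707/250051287 ≈ 0.59652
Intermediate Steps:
-12026/(-16689) + 3718/(-29966) = -12026*(-1/16689) + 3718*(-1/29966) = 12026/16689 - 1859/14983 = 149160707/250051287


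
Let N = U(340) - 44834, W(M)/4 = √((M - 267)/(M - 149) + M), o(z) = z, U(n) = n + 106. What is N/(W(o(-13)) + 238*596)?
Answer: -31875266934/101861829877 + 99873*I*√913/101861829877 ≈ -0.31293 + 2.9626e-5*I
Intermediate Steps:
U(n) = 106 + n
W(M) = 4*√(M + (-267 + M)/(-149 + M)) (W(M) = 4*√((M - 267)/(M - 149) + M) = 4*√((-267 + M)/(-149 + M) + M) = 4*√(M + (-267 + M)/(-149 + M)))
N = -44388 (N = (106 + 340) - 44834 = 446 - 44834 = -44388)
N/(W(o(-13)) + 238*596) = -44388/(4*√((-267 - 13 - 13*(-149 - 13))/(-149 - 13)) + 238*596) = -44388/(4*√((-267 - 13 - 13*(-162))/(-162)) + 141848) = -44388/(4*√(-(-267 - 13 + 2106)/162) + 141848) = -44388/(4*√(-1/162*1826) + 141848) = -44388/(4*√(-913/81) + 141848) = -44388/(4*(I*√913/9) + 141848) = -44388/(4*I*√913/9 + 141848) = -44388/(141848 + 4*I*√913/9)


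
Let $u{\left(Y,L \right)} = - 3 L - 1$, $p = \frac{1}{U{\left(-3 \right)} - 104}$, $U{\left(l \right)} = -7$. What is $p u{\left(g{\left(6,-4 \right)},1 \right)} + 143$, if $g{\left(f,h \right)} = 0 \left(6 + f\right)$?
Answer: $\frac{15877}{111} \approx 143.04$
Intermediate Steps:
$p = - \frac{1}{111}$ ($p = \frac{1}{-7 - 104} = \frac{1}{-111} = - \frac{1}{111} \approx -0.009009$)
$g{\left(f,h \right)} = 0$
$u{\left(Y,L \right)} = -1 - 3 L$
$p u{\left(g{\left(6,-4 \right)},1 \right)} + 143 = - \frac{-1 - 3}{111} + 143 = \left(- \frac{1}{111}\right) \left(-4\right) + 143 = \frac{4}{111} + 143 = \frac{15877}{111}$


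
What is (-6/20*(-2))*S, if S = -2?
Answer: -6/5 ≈ -1.2000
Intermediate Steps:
(-6/20*(-2))*S = (-6/20*(-2))*(-2) = (-6*1/20*(-2))*(-2) = -3/10*(-2)*(-2) = (3/5)*(-2) = -6/5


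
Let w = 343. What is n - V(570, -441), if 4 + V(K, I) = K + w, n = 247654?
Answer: 246745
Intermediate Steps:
V(K, I) = 339 + K (V(K, I) = -4 + (K + 343) = -4 + (343 + K) = 339 + K)
n - V(570, -441) = 247654 - (339 + 570) = 247654 - 1*909 = 247654 - 909 = 246745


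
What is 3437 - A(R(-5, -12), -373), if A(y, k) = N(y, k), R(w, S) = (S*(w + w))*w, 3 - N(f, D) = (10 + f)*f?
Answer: 357434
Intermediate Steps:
N(f, D) = 3 - f*(10 + f) (N(f, D) = 3 - (10 + f)*f = 3 - f*(10 + f))
R(w, S) = 2*S*w² (R(w, S) = (S*(2*w))*w = (2*S*w)*w = 2*S*w²)
A(y, k) = 3 - y² - 10*y
3437 - A(R(-5, -12), -373) = 3437 - (3 - (2*(-12)*(-5)²)² - 20*(-12)*(-5)²) = 3437 - (3 - (2*(-12)*25)² - 20*(-12)*25) = 3437 - (3 - 1*(-600)² - 10*(-600)) = 3437 - (3 - 1*360000 + 6000) = 3437 - (3 - 360000 + 6000) = 3437 - 1*(-353997) = 3437 + 353997 = 357434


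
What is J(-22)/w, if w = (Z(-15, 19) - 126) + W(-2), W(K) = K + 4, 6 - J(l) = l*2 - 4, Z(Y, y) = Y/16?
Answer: -864/1999 ≈ -0.43222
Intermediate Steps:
Z(Y, y) = Y/16 (Z(Y, y) = Y*(1/16) = Y/16)
J(l) = 10 - 2*l (J(l) = 6 - (l*2 - 4) = 6 - (2*l - 4) = 6 - (-4 + 2*l) = 6 + (4 - 2*l) = 10 - 2*l)
W(K) = 4 + K
w = -1999/16 (w = ((1/16)*(-15) - 126) + (4 - 2) = (-15/16 - 126) + 2 = -2031/16 + 2 = -1999/16 ≈ -124.94)
J(-22)/w = (10 - 2*(-22))/(-1999/16) = (10 + 44)*(-16/1999) = 54*(-16/1999) = -864/1999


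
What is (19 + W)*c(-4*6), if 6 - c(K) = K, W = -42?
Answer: -690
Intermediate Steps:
c(K) = 6 - K
(19 + W)*c(-4*6) = (19 - 42)*(6 - (-4)*6) = -23*(6 - 1*(-24)) = -23*(6 + 24) = -23*30 = -690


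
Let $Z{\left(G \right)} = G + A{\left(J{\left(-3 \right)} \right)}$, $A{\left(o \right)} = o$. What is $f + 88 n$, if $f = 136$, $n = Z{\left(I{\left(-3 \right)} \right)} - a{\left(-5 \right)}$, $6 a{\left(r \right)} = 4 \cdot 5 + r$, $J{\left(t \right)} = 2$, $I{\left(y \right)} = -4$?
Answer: $-260$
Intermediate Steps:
$a{\left(r \right)} = \frac{10}{3} + \frac{r}{6}$ ($a{\left(r \right)} = \frac{4 \cdot 5 + r}{6} = \frac{20 + r}{6} = \frac{10}{3} + \frac{r}{6}$)
$Z{\left(G \right)} = 2 + G$ ($Z{\left(G \right)} = G + 2 = 2 + G$)
$n = - \frac{9}{2}$ ($n = \left(2 - 4\right) - \left(\frac{10}{3} + \frac{1}{6} \left(-5\right)\right) = -2 - \left(\frac{10}{3} - \frac{5}{6}\right) = -2 - \frac{5}{2} = - \frac{9}{2} \approx -4.5$)
$f + 88 n = 136 + 88 \left(- \frac{9}{2}\right) = 136 - 396 = -260$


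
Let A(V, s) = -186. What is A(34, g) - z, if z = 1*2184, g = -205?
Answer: -2370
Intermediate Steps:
z = 2184
A(34, g) - z = -186 - 1*2184 = -186 - 2184 = -2370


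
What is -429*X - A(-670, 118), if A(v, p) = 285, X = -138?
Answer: 58917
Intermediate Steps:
-429*X - A(-670, 118) = -429*(-138) - 1*285 = 59202 - 285 = 58917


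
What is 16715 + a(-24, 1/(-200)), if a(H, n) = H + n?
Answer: 3338199/200 ≈ 16691.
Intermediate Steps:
16715 + a(-24, 1/(-200)) = 16715 + (-24 + 1/(-200)) = 16715 + (-24 - 1/200) = 16715 - 4801/200 = 3338199/200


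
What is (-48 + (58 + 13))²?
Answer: 529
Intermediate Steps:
(-48 + (58 + 13))² = (-48 + 71)² = 23² = 529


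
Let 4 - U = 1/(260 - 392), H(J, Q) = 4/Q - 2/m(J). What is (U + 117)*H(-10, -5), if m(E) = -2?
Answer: 15973/660 ≈ 24.202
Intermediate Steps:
H(J, Q) = 1 + 4/Q (H(J, Q) = 4/Q - 2/(-2) = 4/Q - 2*(-1/2) = 4/Q + 1 = 1 + 4/Q)
U = 529/132 (U = 4 - 1/(260 - 392) = 4 - 1/(-132) = 4 - 1*(-1/132) = 4 + 1/132 = 529/132 ≈ 4.0076)
(U + 117)*H(-10, -5) = (529/132 + 117)*((4 - 5)/(-5)) = 15973*(-1/5*(-1))/132 = (15973/132)*(1/5) = 15973/660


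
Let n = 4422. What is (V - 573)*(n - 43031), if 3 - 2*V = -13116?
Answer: -462265557/2 ≈ -2.3113e+8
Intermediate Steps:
V = 13119/2 (V = 3/2 - ½*(-13116) = 3/2 + 6558 = 13119/2 ≈ 6559.5)
(V - 573)*(n - 43031) = (13119/2 - 573)*(4422 - 43031) = (11973/2)*(-38609) = -462265557/2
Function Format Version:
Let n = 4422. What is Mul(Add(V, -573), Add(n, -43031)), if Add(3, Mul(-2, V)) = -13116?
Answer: Rational(-462265557, 2) ≈ -2.3113e+8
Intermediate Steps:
V = Rational(13119, 2) (V = Add(Rational(3, 2), Mul(Rational(-1, 2), -13116)) = Add(Rational(3, 2), 6558) = Rational(13119, 2) ≈ 6559.5)
Mul(Add(V, -573), Add(n, -43031)) = Mul(Add(Rational(13119, 2), -573), Add(4422, -43031)) = Mul(Rational(11973, 2), -38609) = Rational(-462265557, 2)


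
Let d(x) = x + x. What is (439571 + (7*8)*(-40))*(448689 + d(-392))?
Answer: 195882741555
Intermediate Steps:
d(x) = 2*x
(439571 + (7*8)*(-40))*(448689 + d(-392)) = (439571 + (7*8)*(-40))*(448689 + 2*(-392)) = (439571 + 56*(-40))*(448689 - 784) = (439571 - 2240)*447905 = 437331*447905 = 195882741555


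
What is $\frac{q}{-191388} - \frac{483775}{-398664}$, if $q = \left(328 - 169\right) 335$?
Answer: $\frac{5946157645}{6358292136} \approx 0.93518$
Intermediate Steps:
$q = 53265$ ($q = 159 \cdot 335 = 53265$)
$\frac{q}{-191388} - \frac{483775}{-398664} = \frac{53265}{-191388} - \frac{483775}{-398664} = 53265 \left(- \frac{1}{191388}\right) - - \frac{483775}{398664} = - \frac{17755}{63796} + \frac{483775}{398664} = \frac{5946157645}{6358292136}$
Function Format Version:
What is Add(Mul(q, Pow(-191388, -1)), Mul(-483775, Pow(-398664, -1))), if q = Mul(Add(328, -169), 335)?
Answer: Rational(5946157645, 6358292136) ≈ 0.93518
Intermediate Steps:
q = 53265 (q = Mul(159, 335) = 53265)
Add(Mul(q, Pow(-191388, -1)), Mul(-483775, Pow(-398664, -1))) = Add(Mul(53265, Pow(-191388, -1)), Mul(-483775, Pow(-398664, -1))) = Add(Mul(53265, Rational(-1, 191388)), Mul(-483775, Rational(-1, 398664))) = Add(Rational(-17755, 63796), Rational(483775, 398664)) = Rational(5946157645, 6358292136)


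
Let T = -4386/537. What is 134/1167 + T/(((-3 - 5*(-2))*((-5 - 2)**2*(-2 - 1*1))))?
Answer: 2931972/23883433 ≈ 0.12276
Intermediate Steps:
T = -1462/179 (T = -4386*1/537 = -1462/179 ≈ -8.1676)
134/1167 + T/(((-3 - 5*(-2))*((-5 - 2)**2*(-2 - 1*1)))) = 134/1167 - 1462*1/((-5 - 2)**2*(-3 - 5*(-2))*(-2 - 1*1))/179 = 134*(1/1167) - 1462*1/(49*(-3 + 10)*(-2 - 1))/179 = 134/1167 - 1462/(179*(7*(49*(-3)))) = 134/1167 - 1462/(179*(7*(-147))) = 134/1167 - 1462/179/(-1029) = 134/1167 - 1462/179*(-1/1029) = 134/1167 + 1462/184191 = 2931972/23883433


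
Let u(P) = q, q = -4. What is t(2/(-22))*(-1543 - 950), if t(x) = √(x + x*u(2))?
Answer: -2493*√33/11 ≈ -1301.9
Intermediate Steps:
u(P) = -4
t(x) = √3*√(-x) (t(x) = √(x + x*(-4)) = √(x - 4*x) = √(-3*x) = √3*√(-x))
t(2/(-22))*(-1543 - 950) = (√3*√(-2/(-22)))*(-1543 - 950) = (√3*√(-2*(-1)/22))*(-2493) = (√3*√(-1*(-1/11)))*(-2493) = (√3*√(1/11))*(-2493) = (√3*(√11/11))*(-2493) = (√33/11)*(-2493) = -2493*√33/11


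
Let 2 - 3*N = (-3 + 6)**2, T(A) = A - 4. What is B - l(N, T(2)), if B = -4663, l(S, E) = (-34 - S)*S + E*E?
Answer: -42668/9 ≈ -4740.9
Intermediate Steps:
T(A) = -4 + A
N = -7/3 (N = 2/3 - (-3 + 6)**2/3 = 2/3 - 1/3*3**2 = 2/3 - 1/3*9 = 2/3 - 3 = -7/3 ≈ -2.3333)
l(S, E) = E**2 + S*(-34 - S) (l(S, E) = S*(-34 - S) + E**2 = E**2 + S*(-34 - S))
B - l(N, T(2)) = -4663 - ((-4 + 2)**2 - (-7/3)**2 - 34*(-7/3)) = -4663 - ((-2)**2 - 1*49/9 + 238/3) = -4663 - (4 - 49/9 + 238/3) = -4663 - 1*701/9 = -4663 - 701/9 = -42668/9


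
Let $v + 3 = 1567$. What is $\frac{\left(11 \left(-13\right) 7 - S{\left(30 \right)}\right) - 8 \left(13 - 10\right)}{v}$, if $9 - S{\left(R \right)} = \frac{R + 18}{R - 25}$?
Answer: $- \frac{2561}{3910} \approx -0.65499$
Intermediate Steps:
$v = 1564$ ($v = -3 + 1567 = 1564$)
$S{\left(R \right)} = 9 - \frac{18 + R}{-25 + R}$ ($S{\left(R \right)} = 9 - \frac{R + 18}{R - 25} = 9 - \frac{18 + R}{-25 + R}$)
$\frac{\left(11 \left(-13\right) 7 - S{\left(30 \right)}\right) - 8 \left(13 - 10\right)}{v} = \frac{\left(11 \left(-13\right) 7 - \frac{-243 + 8 \cdot 30}{-25 + 30}\right) - 8 \left(13 - 10\right)}{1564} = \left(\left(\left(-143\right) 7 - \frac{-243 + 240}{5}\right) - 8 \cdot 3\right) \frac{1}{1564} = \left(\left(-1001 - \frac{1}{5} \left(-3\right)\right) - 24\right) \frac{1}{1564} = \left(\left(-1001 - - \frac{3}{5}\right) - 24\right) \frac{1}{1564} = \left(\left(-1001 + \frac{3}{5}\right) - 24\right) \frac{1}{1564} = \left(- \frac{5002}{5} - 24\right) \frac{1}{1564} = \left(- \frac{5122}{5}\right) \frac{1}{1564} = - \frac{2561}{3910}$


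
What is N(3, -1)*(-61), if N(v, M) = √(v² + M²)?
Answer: -61*√10 ≈ -192.90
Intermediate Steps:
N(v, M) = √(M² + v²)
N(3, -1)*(-61) = √((-1)² + 3²)*(-61) = √(1 + 9)*(-61) = √10*(-61) = -61*√10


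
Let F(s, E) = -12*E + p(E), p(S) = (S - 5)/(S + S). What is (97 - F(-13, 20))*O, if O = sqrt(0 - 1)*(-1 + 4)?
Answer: 8079*I/8 ≈ 1009.9*I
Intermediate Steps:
p(S) = (-5 + S)/(2*S) (p(S) = (-5 + S)/((2*S)) = (-5 + S)*(1/(2*S)) = (-5 + S)/(2*S))
F(s, E) = -12*E + (-5 + E)/(2*E)
O = 3*I (O = sqrt(-1)*3 = I*3 = 3*I ≈ 3.0*I)
(97 - F(-13, 20))*O = (97 - (-5 + 20 - 24*20**2)/(2*20))*(3*I) = (97 - (-5 + 20 - 24*400)/(2*20))*(3*I) = (97 - (-5 + 20 - 9600)/(2*20))*(3*I) = (97 - (-9585)/(2*20))*(3*I) = (97 - 1*(-1917/8))*(3*I) = (97 + 1917/8)*(3*I) = 2693*(3*I)/8 = 8079*I/8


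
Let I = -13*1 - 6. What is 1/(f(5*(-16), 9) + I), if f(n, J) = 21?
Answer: ½ ≈ 0.50000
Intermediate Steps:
I = -19 (I = -13 - 6 = -19)
1/(f(5*(-16), 9) + I) = 1/(21 - 19) = 1/2 = ½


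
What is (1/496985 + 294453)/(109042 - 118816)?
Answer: -73169362103/2428765695 ≈ -30.126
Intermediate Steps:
(1/496985 + 294453)/(109042 - 118816) = (1/496985 + 294453)/(-9774) = (146338724206/496985)*(-1/9774) = -73169362103/2428765695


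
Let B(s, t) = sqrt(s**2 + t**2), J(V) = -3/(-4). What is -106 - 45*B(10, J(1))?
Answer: -106 - 45*sqrt(1609)/4 ≈ -557.26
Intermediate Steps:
J(V) = 3/4 (J(V) = -3*(-1/4) = 3/4)
-106 - 45*B(10, J(1)) = -106 - 45*sqrt(10**2 + (3/4)**2) = -106 - 45*sqrt(100 + 9/16) = -106 - 45*sqrt(1609)/4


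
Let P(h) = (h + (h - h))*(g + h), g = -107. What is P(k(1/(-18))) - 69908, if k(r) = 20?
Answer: -71648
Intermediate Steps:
P(h) = h*(-107 + h) (P(h) = (h + (h - h))*(-107 + h) = (h + 0)*(-107 + h) = h*(-107 + h))
P(k(1/(-18))) - 69908 = 20*(-107 + 20) - 69908 = 20*(-87) - 69908 = -1740 - 69908 = -71648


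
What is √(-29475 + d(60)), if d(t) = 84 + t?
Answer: 3*I*√3259 ≈ 171.26*I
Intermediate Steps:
√(-29475 + d(60)) = √(-29475 + (84 + 60)) = √(-29475 + 144) = √(-29331) = 3*I*√3259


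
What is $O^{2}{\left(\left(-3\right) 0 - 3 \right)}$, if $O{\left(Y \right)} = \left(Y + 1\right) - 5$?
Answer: $49$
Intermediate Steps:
$O{\left(Y \right)} = -4 + Y$ ($O{\left(Y \right)} = \left(1 + Y\right) - 5 = -4 + Y$)
$O^{2}{\left(\left(-3\right) 0 - 3 \right)} = \left(-4 - 3\right)^{2} = \left(-7\right)^{2} = 49$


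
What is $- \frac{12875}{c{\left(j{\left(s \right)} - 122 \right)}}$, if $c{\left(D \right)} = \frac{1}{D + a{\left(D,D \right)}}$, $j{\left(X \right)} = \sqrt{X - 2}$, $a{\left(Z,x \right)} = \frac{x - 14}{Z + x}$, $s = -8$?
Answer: $\frac{12875 \left(487 \sqrt{10} + 29612 i\right)}{2 \left(\sqrt{10} + 122 i\right)} \approx 1.5636 \cdot 10^{6} - 40733.0 i$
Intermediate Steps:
$a{\left(Z,x \right)} = \frac{-14 + x}{Z + x}$
$j{\left(X \right)} = \sqrt{-2 + X}$
$c{\left(D \right)} = \frac{1}{D + \frac{-14 + D}{2 D}}$ ($c{\left(D \right)} = \frac{1}{D + \frac{-14 + D}{D + D}} = \frac{1}{D + \frac{-14 + D}{2 D}}$)
$- \frac{12875}{c{\left(j{\left(s \right)} - 122 \right)}} = - \frac{12875}{2 \left(\sqrt{-2 - 8} - 122\right) \frac{1}{-14 - \left(122 - \sqrt{-2 - 8}\right) + 2 \left(\sqrt{-2 - 8} - 122\right)^{2}}} = - \frac{12875}{2 \left(\sqrt{-10} - 122\right) \frac{1}{-14 - \left(122 - \sqrt{-10}\right) + 2 \left(\sqrt{-10} - 122\right)^{2}}} = - \frac{12875}{2 \left(i \sqrt{10} - 122\right) \frac{1}{-14 - \left(122 - i \sqrt{10}\right) + 2 \left(i \sqrt{10} - 122\right)^{2}}} = - \frac{12875}{2 \left(-122 + i \sqrt{10}\right) \frac{1}{-14 - \left(122 - i \sqrt{10}\right) + 2 \left(-122 + i \sqrt{10}\right)^{2}}} = - \frac{12875}{2 \left(-122 + i \sqrt{10}\right) \frac{1}{-136 + 2 \left(-122 + i \sqrt{10}\right)^{2} + i \sqrt{10}}} = - \frac{12875}{2 \frac{1}{-136 + 2 \left(-122 + i \sqrt{10}\right)^{2} + i \sqrt{10}} \left(-122 + i \sqrt{10}\right)} = - 12875 \frac{-136 + 2 \left(-122 + i \sqrt{10}\right)^{2} + i \sqrt{10}}{2 \left(-122 + i \sqrt{10}\right)} = - \frac{12875 \left(-136 + 2 \left(-122 + i \sqrt{10}\right)^{2} + i \sqrt{10}\right)}{2 \left(-122 + i \sqrt{10}\right)}$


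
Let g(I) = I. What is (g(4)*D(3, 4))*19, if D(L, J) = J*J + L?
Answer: 1444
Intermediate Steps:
D(L, J) = L + J² (D(L, J) = J² + L = L + J²)
(g(4)*D(3, 4))*19 = (4*(3 + 4²))*19 = (4*(3 + 16))*19 = (4*19)*19 = 76*19 = 1444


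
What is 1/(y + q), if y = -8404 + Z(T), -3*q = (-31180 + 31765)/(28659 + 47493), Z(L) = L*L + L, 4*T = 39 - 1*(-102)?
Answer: -50768/361782417 ≈ -0.00014033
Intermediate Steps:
T = 141/4 (T = (39 - 1*(-102))/4 = (39 + 102)/4 = (1/4)*141 = 141/4 ≈ 35.250)
Z(L) = L + L**2 (Z(L) = L**2 + L = L + L**2)
q = -65/25384 (q = -(-31180 + 31765)/(3*(28659 + 47493)) = -195/76152 = -1/3*195/25384 = -65/25384 ≈ -0.0025607)
y = -114019/16 (y = -8404 + 141*(1 + 141/4)/4 = -8404 + (141/4)*(145/4) = -8404 + 20445/16 = -114019/16 ≈ -7126.2)
1/(y + q) = 1/(-114019/16 - 65/25384) = 1/(-361782417/50768) = -50768/361782417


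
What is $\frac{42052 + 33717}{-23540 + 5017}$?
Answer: $- \frac{75769}{18523} \approx -4.0905$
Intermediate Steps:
$\frac{42052 + 33717}{-23540 + 5017} = \frac{75769}{-18523} = 75769 \left(- \frac{1}{18523}\right) = - \frac{75769}{18523}$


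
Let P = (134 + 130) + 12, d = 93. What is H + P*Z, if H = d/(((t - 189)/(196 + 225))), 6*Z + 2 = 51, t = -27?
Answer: 149237/72 ≈ 2072.7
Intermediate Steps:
Z = 49/6 (Z = -1/3 + (1/6)*51 = -1/3 + 17/2 = 49/6 ≈ 8.1667)
P = 276 (P = 264 + 12 = 276)
H = -13051/72 (H = 93/(((-27 - 189)/(196 + 225))) = 93/((-216/421)) = 93/((-216*1/421)) = 93/(-216/421) = 93*(-421/216) = -13051/72 ≈ -181.26)
H + P*Z = -13051/72 + 276*(49/6) = -13051/72 + 2254 = 149237/72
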